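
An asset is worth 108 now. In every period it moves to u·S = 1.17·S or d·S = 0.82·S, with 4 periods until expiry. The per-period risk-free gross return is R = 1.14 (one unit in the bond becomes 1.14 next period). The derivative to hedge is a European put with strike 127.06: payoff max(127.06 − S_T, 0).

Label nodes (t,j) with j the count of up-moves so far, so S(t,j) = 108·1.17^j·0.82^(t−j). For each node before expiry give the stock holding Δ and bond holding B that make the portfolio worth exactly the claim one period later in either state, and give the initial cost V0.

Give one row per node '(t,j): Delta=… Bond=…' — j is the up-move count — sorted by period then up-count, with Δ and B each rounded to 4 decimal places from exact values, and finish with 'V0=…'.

No-arbitrage ⇒ martingale measure with p* = (R−d)/(u−d) = 0.9143.
Terminal values V(4,·): V(4,0)=78.2308, V(4,1)=57.3891, V(4,2)=27.6516, V(4,3)=0.0000, V(4,4)=0.0000
(3,0): S=59.5477. Δ = (V_up−V_dn)/(S_up−S_dn) = (57.3891−78.2308)/(69.6709−48.8292) = -1.0000. V = [p*·57.3891 + (1−p*)·78.2308]/1.14 = 51.9084. B = V − Δ·S = 111.4561.
(3,1): S=84.9645. Δ = (V_up−V_dn)/(S_up−S_dn) = (27.6516−57.3891)/(99.4084−69.6709) = -1.0000. V = [p*·27.6516 + (1−p*)·57.3891]/1.14 = 26.4917. B = V − Δ·S = 111.4561.
(3,2): S=121.2298. Δ = (V_up−V_dn)/(S_up−S_dn) = (0.0000−27.6516)/(141.8388−99.4084) = -0.6517. V = [p*·0.0000 + (1−p*)·27.6516]/1.14 = 2.0791. B = V − Δ·S = 81.0836.
(3,3): S=172.9742. Δ = (V_up−V_dn)/(S_up−S_dn) = (0.0000−0.0000)/(202.3798−141.8388) = 0.0000. V = [p*·0.0000 + (1−p*)·0.0000]/1.14 = 0.0000. B = V − Δ·S = 0.0000.
(2,0): S=72.6192. Δ = (V_up−V_dn)/(S_up−S_dn) = (26.4917−51.9084)/(84.9645−59.5477) = -1.0000. V = [p*·26.4917 + (1−p*)·51.9084]/1.14 = 25.1493. B = V − Δ·S = 97.7685.
(2,1): S=103.6152. Δ = (V_up−V_dn)/(S_up−S_dn) = (2.0791−26.4917)/(121.2298−84.9645) = -0.6732. V = [p*·2.0791 + (1−p*)·26.4917]/1.14 = 3.6593. B = V − Δ·S = 73.4096.
(2,2): S=147.8412. Δ = (V_up−V_dn)/(S_up−S_dn) = (0.0000−2.0791)/(172.9742−121.2298) = -0.0402. V = [p*·0.0000 + (1−p*)·2.0791]/1.14 = 0.1563. B = V − Δ·S = 6.0965.
(1,0): S=88.5600. Δ = (V_up−V_dn)/(S_up−S_dn) = (3.6593−25.1493)/(103.6152−72.6192) = -0.6933. V = [p*·3.6593 + (1−p*)·25.1493]/1.14 = 4.8257. B = V − Δ·S = 66.2259.
(1,1): S=126.3600. Δ = (V_up−V_dn)/(S_up−S_dn) = (0.1563−3.6593)/(147.8412−103.6152) = -0.0792. V = [p*·0.1563 + (1−p*)·3.6593]/1.14 = 0.4005. B = V − Δ·S = 10.4089.
(0,0): S=108.0000. Δ = (V_up−V_dn)/(S_up−S_dn) = (0.4005−4.8257)/(126.3600−88.5600) = -0.1171. V = [p*·0.4005 + (1−p*)·4.8257]/1.14 = 0.6840. B = V − Δ·S = 13.3274.
Root portfolio cost Δ·108+B reproduces V0=0.6840.

(0,0): Delta=-0.1171 Bond=13.3274
(1,0): Delta=-0.6933 Bond=66.2259
(1,1): Delta=-0.0792 Bond=10.4089
(2,0): Delta=-1.0000 Bond=97.7685
(2,1): Delta=-0.6732 Bond=73.4096
(2,2): Delta=-0.0402 Bond=6.0965
(3,0): Delta=-1.0000 Bond=111.4561
(3,1): Delta=-1.0000 Bond=111.4561
(3,2): Delta=-0.6517 Bond=81.0836
(3,3): Delta=0.0000 Bond=0.0000
V0=0.6840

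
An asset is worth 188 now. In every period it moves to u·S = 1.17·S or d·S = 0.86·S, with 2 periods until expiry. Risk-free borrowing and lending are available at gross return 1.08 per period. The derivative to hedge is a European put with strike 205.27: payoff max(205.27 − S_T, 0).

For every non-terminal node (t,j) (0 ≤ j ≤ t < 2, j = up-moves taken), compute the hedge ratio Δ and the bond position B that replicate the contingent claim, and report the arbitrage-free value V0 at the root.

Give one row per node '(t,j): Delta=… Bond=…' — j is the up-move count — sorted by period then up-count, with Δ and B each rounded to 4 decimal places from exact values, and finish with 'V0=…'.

Under the risk-neutral measure, an up-move has probability p* = (R−d)/(u−d) = 0.7097 and values discount at R = 1.08.
At expiry t=2: V(2,0)=66.2252, V(2,1)=16.1044, V(2,2)=0.0000
Node (1,0) S=161.6800: V=(p*·16.1044+(1−p*)·66.2252)/1.08=28.3848; Δ=(16.1044−66.2252)/(189.1656−139.0448)=-1.0000; B=V−Δ·S=190.0648
Node (1,1) S=219.9600: V=(p*·0.0000+(1−p*)·16.1044)/1.08=4.3291; Δ=(0.0000−16.1044)/(257.3532−189.1656)=-0.2362; B=V−Δ·S=56.2788
Node (0,0) S=188.0000: V=(p*·4.3291+(1−p*)·28.3848)/1.08=10.4750; Δ=(4.3291−28.3848)/(219.9600−161.6800)=-0.4128; B=V−Δ·S=88.0740
Root portfolio cost Δ·188+B reproduces V0=10.4750.

(0,0): Delta=-0.4128 Bond=88.0740
(1,0): Delta=-1.0000 Bond=190.0648
(1,1): Delta=-0.2362 Bond=56.2788
V0=10.4750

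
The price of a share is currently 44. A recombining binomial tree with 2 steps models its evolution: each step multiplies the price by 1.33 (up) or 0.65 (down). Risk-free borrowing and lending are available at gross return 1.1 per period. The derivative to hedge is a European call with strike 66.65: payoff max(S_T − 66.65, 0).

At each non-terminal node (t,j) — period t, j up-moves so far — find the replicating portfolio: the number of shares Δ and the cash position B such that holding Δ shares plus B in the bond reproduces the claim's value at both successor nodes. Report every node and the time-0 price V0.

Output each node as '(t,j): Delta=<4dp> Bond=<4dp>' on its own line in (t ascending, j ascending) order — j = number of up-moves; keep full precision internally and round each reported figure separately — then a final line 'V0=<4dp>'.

(0,0): Delta=0.2248 Bond=-5.8456
(1,0): Delta=0.0000 Bond=0.0000
(1,1): Delta=0.2810 Bond=-9.7166
V0=4.0469

The replicating-portfolio and risk-neutral prices coincide; use p* = (1.1−0.65)/(1.33−0.65) = 0.6618 for the latter.
Payoff layer (t=2): V(2,0)=0.0000, V(2,1)=0.0000, V(2,2)=11.1816
Node (1,0) S=28.6000: V=(p*·0.0000+(1−p*)·0.0000)/1.1=0.0000; Δ=(0.0000−0.0000)/(38.0380−18.5900)=0.0000; B=V−Δ·S=0.0000
Node (1,1) S=58.5200: V=(p*·11.1816+(1−p*)·0.0000)/1.1=6.7269; Δ=(11.1816−0.0000)/(77.8316−38.0380)=0.2810; B=V−Δ·S=-9.7166
Node (0,0) S=44.0000: V=(p*·6.7269+(1−p*)·0.0000)/1.1=4.0469; Δ=(6.7269−0.0000)/(58.5200−28.6000)=0.2248; B=V−Δ·S=-5.8456
The time-0 hedge costs 4.0469, which is the no-arbitrage price.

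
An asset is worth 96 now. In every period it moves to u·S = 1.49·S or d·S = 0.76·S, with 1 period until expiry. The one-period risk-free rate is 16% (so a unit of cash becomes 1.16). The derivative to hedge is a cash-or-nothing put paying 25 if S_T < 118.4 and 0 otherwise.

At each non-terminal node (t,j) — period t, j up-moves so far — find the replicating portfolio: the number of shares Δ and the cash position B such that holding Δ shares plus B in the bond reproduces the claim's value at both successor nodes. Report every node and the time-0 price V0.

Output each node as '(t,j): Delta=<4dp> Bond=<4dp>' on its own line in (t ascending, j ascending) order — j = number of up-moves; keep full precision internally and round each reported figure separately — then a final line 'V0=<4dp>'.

Since d<R<u, set p* = (R−d)/(u−d) = 0.5479; price each node as the discounted p*-expectation of its children.
Terminal values V(1,·): V(1,0)=25.0000, V(1,1)=0.0000
(0,0): S=96.0000. Δ = (V_up−V_dn)/(S_up−S_dn) = (0.0000−25.0000)/(143.0400−72.9600) = -0.3567. V = [p*·0.0000 + (1−p*)·25.0000]/1.16 = 9.7426. B = V − Δ·S = 43.9891.
Check: Δ(0,0)·S0 + B(0,0) = 9.7426 = V0.

(0,0): Delta=-0.3567 Bond=43.9891
V0=9.7426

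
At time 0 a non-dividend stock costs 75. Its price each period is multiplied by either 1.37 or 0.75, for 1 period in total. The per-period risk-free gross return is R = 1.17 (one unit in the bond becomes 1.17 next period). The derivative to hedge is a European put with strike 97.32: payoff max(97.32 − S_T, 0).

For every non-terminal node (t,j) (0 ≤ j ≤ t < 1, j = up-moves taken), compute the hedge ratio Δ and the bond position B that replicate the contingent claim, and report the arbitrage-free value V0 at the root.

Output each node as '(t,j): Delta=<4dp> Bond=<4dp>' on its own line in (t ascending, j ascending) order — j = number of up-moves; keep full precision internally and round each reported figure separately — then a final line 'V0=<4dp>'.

Under the risk-neutral measure, an up-move has probability p* = (R−d)/(u−d) = 0.6774 and values discount at R = 1.17.
Payoff layer (t=1): V(1,0)=41.0700, V(1,1)=0.0000
(0,0): S=75.0000. Δ = (V_up−V_dn)/(S_up−S_dn) = (0.0000−41.0700)/(102.7500−56.2500) = -0.8832. V = [p*·0.0000 + (1−p*)·41.0700]/1.17 = 11.3234. B = V − Δ·S = 77.5653.
Check: Δ(0,0)·S0 + B(0,0) = 11.3234 = V0.

(0,0): Delta=-0.8832 Bond=77.5653
V0=11.3234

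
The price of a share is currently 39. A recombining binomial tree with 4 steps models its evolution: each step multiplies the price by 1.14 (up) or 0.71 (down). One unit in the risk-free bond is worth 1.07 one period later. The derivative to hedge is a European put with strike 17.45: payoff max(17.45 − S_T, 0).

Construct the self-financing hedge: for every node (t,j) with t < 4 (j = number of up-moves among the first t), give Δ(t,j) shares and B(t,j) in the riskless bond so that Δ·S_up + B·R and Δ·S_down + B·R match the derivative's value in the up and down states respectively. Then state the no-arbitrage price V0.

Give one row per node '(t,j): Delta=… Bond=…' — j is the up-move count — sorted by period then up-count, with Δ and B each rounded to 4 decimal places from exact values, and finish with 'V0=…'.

The replicating-portfolio and risk-neutral prices coincide; use p* = (1.07−0.71)/(1.14−0.71) = 0.8372 for the latter.
Terminal payoffs: V(4,0)=7.5394, V(4,1)=1.5373, V(4,2)=0.0000, V(4,3)=0.0000, V(4,4)=0.0000
  t=3,j=0: stock 13.9585 → up 15.9127 (V=1.5373), down 9.9106 (V=7.5394). Price 2.3499; hedge Δ=-1.0000, bond B=16.3084.
  t=3,j=1: stock 22.4123 → up 25.5500 (V=0.0000), down 15.9127 (V=1.5373). Price 0.2339; hedge Δ=-0.1595, bond B=3.8089.
  t=3,j=2: stock 35.9859 → up 41.0240 (V=0.0000), down 25.5500 (V=0.0000). Price 0.0000; hedge Δ=0.0000, bond B=0.0000.
  t=3,j=3: stock 57.7802 → up 65.8694 (V=0.0000), down 41.0240 (V=0.0000). Price 0.0000; hedge Δ=0.0000, bond B=0.0000.
  t=2,j=0: stock 19.6599 → up 22.4123 (V=0.2339), down 13.9585 (V=2.3499). Price 0.5405; hedge Δ=-0.2503, bond B=5.4614.
  t=2,j=1: stock 31.5666 → up 35.9859 (V=0.0000), down 22.4123 (V=0.2339). Price 0.0356; hedge Δ=-0.0172, bond B=0.5795.
  t=2,j=2: stock 50.6844 → up 57.7802 (V=0.0000), down 35.9859 (V=0.0000). Price 0.0000; hedge Δ=0.0000, bond B=0.0000.
  t=1,j=0: stock 27.6900 → up 31.5666 (V=0.0356), down 19.6599 (V=0.5405). Price 0.1101; hedge Δ=-0.0424, bond B=1.2843.
  t=1,j=1: stock 44.4600 → up 50.6844 (V=0.0000), down 31.5666 (V=0.0356). Price 0.0054; hedge Δ=-0.0019, bond B=0.0882.
  t=0,j=0: stock 39.0000 → up 44.4600 (V=0.0054), down 27.6900 (V=0.1101). Price 0.0210; hedge Δ=-0.0062, bond B=0.2644.
The time-0 hedge costs 0.0210, which is the no-arbitrage price.

(0,0): Delta=-0.0062 Bond=0.2644
(1,0): Delta=-0.0424 Bond=1.2843
(1,1): Delta=-0.0019 Bond=0.0882
(2,0): Delta=-0.2503 Bond=5.4614
(2,1): Delta=-0.0172 Bond=0.5795
(2,2): Delta=0.0000 Bond=0.0000
(3,0): Delta=-1.0000 Bond=16.3084
(3,1): Delta=-0.1595 Bond=3.8089
(3,2): Delta=0.0000 Bond=0.0000
(3,3): Delta=0.0000 Bond=0.0000
V0=0.0210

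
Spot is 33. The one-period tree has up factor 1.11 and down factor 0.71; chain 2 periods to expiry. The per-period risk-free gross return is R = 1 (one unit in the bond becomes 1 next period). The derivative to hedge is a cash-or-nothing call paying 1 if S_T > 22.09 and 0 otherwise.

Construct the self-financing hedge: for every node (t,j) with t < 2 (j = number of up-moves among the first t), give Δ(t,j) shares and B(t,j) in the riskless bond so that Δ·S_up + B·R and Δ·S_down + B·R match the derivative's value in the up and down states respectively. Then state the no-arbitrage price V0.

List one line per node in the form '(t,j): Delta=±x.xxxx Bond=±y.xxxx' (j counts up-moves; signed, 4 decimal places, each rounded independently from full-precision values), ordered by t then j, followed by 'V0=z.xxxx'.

(0,0): Delta=0.0208 Bond=0.2369
(1,0): Delta=0.1067 Bond=-1.7750
(1,1): Delta=0.0000 Bond=1.0000
V0=0.9244

Under the risk-neutral measure, an up-move has probability p* = (R−d)/(u−d) = 0.7250 and values discount at R = 1.
At expiry t=2: V(2,0)=0.0000, V(2,1)=1.0000, V(2,2)=1.0000
(1,0): S=23.4300. Δ = (V_up−V_dn)/(S_up−S_dn) = (1.0000−0.0000)/(26.0073−16.6353) = 0.1067. V = [p*·1.0000 + (1−p*)·0.0000]/1 = 0.7250. B = V − Δ·S = -1.7750.
(1,1): S=36.6300. Δ = (V_up−V_dn)/(S_up−S_dn) = (1.0000−1.0000)/(40.6593−26.0073) = 0.0000. V = [p*·1.0000 + (1−p*)·1.0000]/1 = 1.0000. B = V − Δ·S = 1.0000.
(0,0): S=33.0000. Δ = (V_up−V_dn)/(S_up−S_dn) = (1.0000−0.7250)/(36.6300−23.4300) = 0.0208. V = [p*·1.0000 + (1−p*)·0.7250]/1 = 0.9244. B = V − Δ·S = 0.2369.
Self-financing check: at every node Δ·S+B equals the discounted successor values.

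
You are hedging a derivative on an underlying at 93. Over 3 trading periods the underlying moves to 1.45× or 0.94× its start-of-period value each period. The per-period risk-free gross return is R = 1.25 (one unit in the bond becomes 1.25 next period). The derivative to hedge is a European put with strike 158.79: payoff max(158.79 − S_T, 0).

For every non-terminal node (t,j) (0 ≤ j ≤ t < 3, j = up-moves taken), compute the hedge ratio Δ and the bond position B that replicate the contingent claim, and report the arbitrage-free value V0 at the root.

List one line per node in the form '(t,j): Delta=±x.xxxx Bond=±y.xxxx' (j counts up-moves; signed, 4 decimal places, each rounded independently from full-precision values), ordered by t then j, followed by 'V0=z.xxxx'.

(0,0): Delta=-0.3419 Bond=40.0101
(1,0): Delta=-0.7272 Bond=83.6926
(1,1): Delta=-0.1808 Bond=28.2835
(2,0): Delta=-1.0000 Bond=127.0320
(2,1): Delta=-0.6131 Bond=90.1537
(2,2): Delta=0.0000 Bond=0.0000
V0=8.2091

No-arbitrage ⇒ martingale measure with p* = (R−d)/(u−d) = 0.6078.
Terminal payoffs: V(3,0)=81.5457, V(3,1)=39.6365, V(3,2)=0.0000, V(3,3)=0.0000
(2,0): S=82.1748. Δ = (V_up−V_dn)/(S_up−S_dn) = (39.6365−81.5457)/(119.1535−77.2443) = -1.0000. V = [p*·39.6365 + (1−p*)·81.5457]/1.25 = 44.8572. B = V − Δ·S = 127.0320.
(2,1): S=126.7590. Δ = (V_up−V_dn)/(S_up−S_dn) = (0.0000−39.6365)/(183.8005−119.1535) = -0.6131. V = [p*·0.0000 + (1−p*)·39.6365]/1.25 = 12.4350. B = V − Δ·S = 90.1537.
(2,2): S=195.5325. Δ = (V_up−V_dn)/(S_up−S_dn) = (0.0000−0.0000)/(283.5221−183.8005) = 0.0000. V = [p*·0.0000 + (1−p*)·0.0000]/1.25 = 0.0000. B = V − Δ·S = 0.0000.
(1,0): S=87.4200. Δ = (V_up−V_dn)/(S_up−S_dn) = (12.4350−44.8572)/(126.7590−82.1748) = -0.7272. V = [p*·12.4350 + (1−p*)·44.8572]/1.25 = 20.1197. B = V − Δ·S = 83.6926.
(1,1): S=134.8500. Δ = (V_up−V_dn)/(S_up−S_dn) = (0.0000−12.4350)/(195.5325−126.7590) = -0.1808. V = [p*·0.0000 + (1−p*)·12.4350]/1.25 = 3.9012. B = V − Δ·S = 28.2835.
(0,0): S=93.0000. Δ = (V_up−V_dn)/(S_up−S_dn) = (3.9012−20.1197)/(134.8500−87.4200) = -0.3419. V = [p*·3.9012 + (1−p*)·20.1197]/1.25 = 8.2091. B = V − Δ·S = 40.0101.
Root portfolio cost Δ·93+B reproduces V0=8.2091.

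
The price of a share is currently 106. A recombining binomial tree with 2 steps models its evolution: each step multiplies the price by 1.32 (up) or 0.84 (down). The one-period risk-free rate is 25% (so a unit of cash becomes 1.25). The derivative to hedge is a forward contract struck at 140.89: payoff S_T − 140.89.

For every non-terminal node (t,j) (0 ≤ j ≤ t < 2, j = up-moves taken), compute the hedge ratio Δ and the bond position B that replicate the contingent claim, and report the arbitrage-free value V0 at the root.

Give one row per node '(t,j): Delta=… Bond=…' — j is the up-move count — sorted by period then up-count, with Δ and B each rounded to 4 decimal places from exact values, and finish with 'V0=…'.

(0,0): Delta=1.0000 Bond=-90.1696
(1,0): Delta=1.0000 Bond=-112.7120
(1,1): Delta=1.0000 Bond=-112.7120
V0=15.8304

Risk-neutral probability p* = (R−d)/(u−d) = (1.25−0.84)/(1.32−0.84) = 0.8542.
Terminal values V(2,·): V(2,0)=-66.0964, V(2,1)=-23.3572, V(2,2)=43.8044
Node (1,0) S=89.0400: V=(p*·-23.3572+(1−p*)·-66.0964)/1.25=-23.6720; Δ=(-23.3572−-66.0964)/(117.5328−74.7936)=1.0000; B=V−Δ·S=-112.7120
Node (1,1) S=139.9200: V=(p*·43.8044+(1−p*)·-23.3572)/1.25=27.2080; Δ=(43.8044−-23.3572)/(184.6944−117.5328)=1.0000; B=V−Δ·S=-112.7120
Node (0,0) S=106.0000: V=(p*·27.2080+(1−p*)·-23.6720)/1.25=15.8304; Δ=(27.2080−-23.6720)/(139.9200−89.0400)=1.0000; B=V−Δ·S=-90.1696
The time-0 hedge costs 15.8304, which is the no-arbitrage price.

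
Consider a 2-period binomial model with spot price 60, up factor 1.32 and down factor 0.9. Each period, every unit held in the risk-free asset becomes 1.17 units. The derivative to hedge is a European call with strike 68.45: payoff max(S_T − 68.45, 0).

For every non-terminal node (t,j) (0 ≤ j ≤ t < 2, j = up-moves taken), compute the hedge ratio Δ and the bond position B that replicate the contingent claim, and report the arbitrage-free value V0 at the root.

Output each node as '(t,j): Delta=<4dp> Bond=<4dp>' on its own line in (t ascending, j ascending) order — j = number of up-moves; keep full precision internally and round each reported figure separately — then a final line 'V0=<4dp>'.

Since d<R<u, set p* = (R−d)/(u−d) = 0.6429; price each node as the discounted p*-expectation of its children.
Payoff layer (t=2): V(2,0)=0.0000, V(2,1)=2.8300, V(2,2)=36.0940
(1,0): S=54.0000. Δ = (V_up−V_dn)/(S_up−S_dn) = (2.8300−0.0000)/(71.2800−48.6000) = 0.1248. V = [p*·2.8300 + (1−p*)·0.0000]/1.17 = 1.5549. B = V − Δ·S = -5.1832.
(1,1): S=79.2000. Δ = (V_up−V_dn)/(S_up−S_dn) = (36.0940−2.8300)/(104.5440−71.2800) = 1.0000. V = [p*·36.0940 + (1−p*)·2.8300]/1.17 = 20.6957. B = V − Δ·S = -58.5043.
(0,0): S=60.0000. Δ = (V_up−V_dn)/(S_up−S_dn) = (20.6957−1.5549)/(79.2000−54.0000) = 0.7596. V = [p*·20.6957 + (1−p*)·1.5549]/1.17 = 11.8459. B = V − Δ·S = -33.7274.
Self-financing check: at every node Δ·S+B equals the discounted successor values.

(0,0): Delta=0.7596 Bond=-33.7274
(1,0): Delta=0.1248 Bond=-5.1832
(1,1): Delta=1.0000 Bond=-58.5043
V0=11.8459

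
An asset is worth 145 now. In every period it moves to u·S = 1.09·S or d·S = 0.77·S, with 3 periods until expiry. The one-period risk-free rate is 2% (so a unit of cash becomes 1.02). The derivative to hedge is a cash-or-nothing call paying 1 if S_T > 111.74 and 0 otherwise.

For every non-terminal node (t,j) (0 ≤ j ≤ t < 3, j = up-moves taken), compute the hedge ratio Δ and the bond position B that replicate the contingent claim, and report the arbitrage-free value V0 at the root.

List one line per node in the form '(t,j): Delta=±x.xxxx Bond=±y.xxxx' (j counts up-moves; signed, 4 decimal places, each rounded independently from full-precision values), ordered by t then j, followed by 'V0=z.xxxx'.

(0,0): Delta=0.0071 Bond=-0.1999
(1,0): Delta=0.0214 Bond=-1.8069
(1,1): Delta=0.0042 Bond=0.2450
(2,0): Delta=0.0000 Bond=0.0000
(2,1): Delta=0.0257 Bond=-2.3591
(2,2): Delta=0.0000 Bond=0.9804
V0=0.8268

No-arbitrage ⇒ martingale measure with p* = (R−d)/(u−d) = 0.7812.
At expiry t=3: V(3,0)=0.0000, V(3,1)=0.0000, V(3,2)=1.0000, V(3,3)=1.0000
Node (2,0) S=85.9705: V=(p*·0.0000+(1−p*)·0.0000)/1.02=0.0000; Δ=(0.0000−0.0000)/(93.7078−66.1973)=0.0000; B=V−Δ·S=0.0000
Node (2,1) S=121.6985: V=(p*·1.0000+(1−p*)·0.0000)/1.02=0.7659; Δ=(1.0000−0.0000)/(132.6514−93.7078)=0.0257; B=V−Δ·S=-2.3591
Node (2,2) S=172.2745: V=(p*·1.0000+(1−p*)·1.0000)/1.02=0.9804; Δ=(1.0000−1.0000)/(187.7792−132.6514)=0.0000; B=V−Δ·S=0.9804
Node (1,0) S=111.6500: V=(p*·0.7659+(1−p*)·0.0000)/1.02=0.5867; Δ=(0.7659−0.0000)/(121.6985−85.9705)=0.0214; B=V−Δ·S=-1.8069
Node (1,1) S=158.0500: V=(p*·0.9804+(1−p*)·0.7659)/1.02=0.9152; Δ=(0.9804−0.7659)/(172.2745−121.6985)=0.0042; B=V−Δ·S=0.2450
Node (0,0) S=145.0000: V=(p*·0.9152+(1−p*)·0.5867)/1.02=0.8268; Δ=(0.9152−0.5867)/(158.0500−111.6500)=0.0071; B=V−Δ·S=-0.1999
Check: Δ(0,0)·S0 + B(0,0) = 0.8268 = V0.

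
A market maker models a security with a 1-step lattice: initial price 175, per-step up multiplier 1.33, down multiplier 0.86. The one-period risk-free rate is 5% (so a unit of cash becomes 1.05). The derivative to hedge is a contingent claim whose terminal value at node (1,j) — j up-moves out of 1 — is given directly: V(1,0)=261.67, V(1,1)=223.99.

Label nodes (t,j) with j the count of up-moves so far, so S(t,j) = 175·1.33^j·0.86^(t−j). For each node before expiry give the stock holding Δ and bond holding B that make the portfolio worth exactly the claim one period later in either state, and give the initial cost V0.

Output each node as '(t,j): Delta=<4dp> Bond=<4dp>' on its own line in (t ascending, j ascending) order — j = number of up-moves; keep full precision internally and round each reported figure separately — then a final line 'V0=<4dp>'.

(0,0): Delta=-0.4581 Bond=314.8727
V0=234.7025

Under the risk-neutral measure, an up-move has probability p* = (R−d)/(u−d) = 0.4043 and values discount at R = 1.05.
At expiry t=1: V(1,0)=261.6700, V(1,1)=223.9900
Node (0,0) S=175.0000: V=(p*·223.9900+(1−p*)·261.6700)/1.05=234.7025; Δ=(223.9900−261.6700)/(232.7500−150.5000)=-0.4581; B=V−Δ·S=314.8727
Self-financing check: at every node Δ·S+B equals the discounted successor values.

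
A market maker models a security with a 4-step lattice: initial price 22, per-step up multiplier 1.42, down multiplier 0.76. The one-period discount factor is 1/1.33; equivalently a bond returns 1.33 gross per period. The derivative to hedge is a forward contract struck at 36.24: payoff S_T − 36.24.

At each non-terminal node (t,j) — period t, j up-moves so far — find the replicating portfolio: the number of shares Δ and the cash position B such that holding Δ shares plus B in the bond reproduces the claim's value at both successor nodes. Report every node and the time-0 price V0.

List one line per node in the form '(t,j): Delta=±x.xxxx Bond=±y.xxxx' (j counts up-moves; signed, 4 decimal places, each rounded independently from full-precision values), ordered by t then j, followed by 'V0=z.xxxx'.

(0,0): Delta=1.0000 Bond=-11.5819
(1,0): Delta=1.0000 Bond=-15.4040
(1,1): Delta=1.0000 Bond=-15.4040
(2,0): Delta=1.0000 Bond=-20.4873
(2,1): Delta=1.0000 Bond=-20.4873
(2,2): Delta=1.0000 Bond=-20.4873
(3,0): Delta=1.0000 Bond=-27.2481
(3,1): Delta=1.0000 Bond=-27.2481
(3,2): Delta=1.0000 Bond=-27.2481
(3,3): Delta=1.0000 Bond=-27.2481
V0=10.4181

The replicating-portfolio and risk-neutral prices coincide; use p* = (1.33−0.76)/(1.42−0.76) = 0.8636 for the latter.
At expiry t=4: V(4,0)=-28.9003, V(4,1)=-22.5264, V(4,2)=-10.6172, V(4,3)=11.6342, V(4,4)=53.2091
  t=3,j=0: stock 9.6575 → up 13.7136 (V=-22.5264), down 7.3397 (V=-28.9003). Price -17.5906; hedge Δ=1.0000, bond B=-27.2481.
  t=3,j=1: stock 18.0442 → up 25.6228 (V=-10.6172), down 13.7136 (V=-22.5264). Price -9.2039; hedge Δ=1.0000, bond B=-27.2481.
  t=3,j=2: stock 33.7142 → up 47.8742 (V=11.6342), down 25.6228 (V=-10.6172). Price 6.4661; hedge Δ=1.0000, bond B=-27.2481.
  t=3,j=3: stock 62.9923 → up 89.4491 (V=53.2091), down 47.8742 (V=11.6342). Price 35.7442; hedge Δ=1.0000, bond B=-27.2481.
  t=2,j=0: stock 12.7072 → up 18.0442 (V=-9.2039), down 9.6575 (V=-17.5906). Price -7.7801; hedge Δ=1.0000, bond B=-20.4873.
  t=2,j=1: stock 23.7424 → up 33.7142 (V=6.4661), down 18.0442 (V=-9.2039). Price 3.2551; hedge Δ=1.0000, bond B=-20.4873.
  t=2,j=2: stock 44.3608 → up 62.9923 (V=35.7442), down 33.7142 (V=6.4661). Price 23.8735; hedge Δ=1.0000, bond B=-20.4873.
  t=1,j=0: stock 16.7200 → up 23.7424 (V=3.2551), down 12.7072 (V=-7.7801). Price 1.3160; hedge Δ=1.0000, bond B=-15.4040.
  t=1,j=1: stock 31.2400 → up 44.3608 (V=23.8735), down 23.7424 (V=3.2551). Price 15.8360; hedge Δ=1.0000, bond B=-15.4040.
  t=0,j=0: stock 22.0000 → up 31.2400 (V=15.8360), down 16.7200 (V=1.3160). Price 10.4181; hedge Δ=1.0000, bond B=-11.5819.
The time-0 hedge costs 10.4181, which is the no-arbitrage price.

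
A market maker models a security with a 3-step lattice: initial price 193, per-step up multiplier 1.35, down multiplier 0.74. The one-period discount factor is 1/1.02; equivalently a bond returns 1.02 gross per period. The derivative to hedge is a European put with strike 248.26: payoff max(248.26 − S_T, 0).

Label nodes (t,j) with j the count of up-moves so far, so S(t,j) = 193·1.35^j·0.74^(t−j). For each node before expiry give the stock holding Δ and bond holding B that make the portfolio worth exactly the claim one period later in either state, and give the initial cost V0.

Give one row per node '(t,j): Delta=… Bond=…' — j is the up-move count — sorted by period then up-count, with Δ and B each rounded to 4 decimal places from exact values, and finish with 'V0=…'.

Since d<R<u, set p* = (R−d)/(u−d) = 0.4590; price each node as the discounted p*-expectation of its children.
Payoff layer (t=3): V(3,0)=170.0518, V(3,1)=105.5828, V(3,2)=0.0000, V(3,3)=0.0000
  t=2,j=0: stock 105.6868 → up 142.6772 (V=105.5828), down 78.2082 (V=170.0518). Price 137.7054; hedge Δ=-1.0000, bond B=243.3922.
  t=2,j=1: stock 192.8070 → up 260.2895 (V=0.0000), down 142.6772 (V=105.5828). Price 55.9986; hedge Δ=-0.8977, bond B=229.0852.
  t=2,j=2: stock 351.7425 → up 474.8524 (V=0.0000), down 260.2895 (V=0.0000). Price 0.0000; hedge Δ=0.0000, bond B=0.0000.
  t=1,j=0: stock 142.8200 → up 192.8070 (V=55.9986), down 105.6868 (V=137.7054). Price 98.2359; hedge Δ=-0.9379, bond B=232.1814.
  t=1,j=1: stock 260.5500 → up 351.7425 (V=0.0000), down 192.8070 (V=55.9986). Price 29.7003; hedge Δ=-0.3523, bond B=121.5013.
  t=0,j=0: stock 193.0000 → up 260.5500 (V=29.7003), down 142.8200 (V=98.2359). Price 65.4676; hedge Δ=-0.5821, bond B=177.8210.
Self-financing check: at every node Δ·S+B equals the discounted successor values.

(0,0): Delta=-0.5821 Bond=177.8210
(1,0): Delta=-0.9379 Bond=232.1814
(1,1): Delta=-0.3523 Bond=121.5013
(2,0): Delta=-1.0000 Bond=243.3922
(2,1): Delta=-0.8977 Bond=229.0852
(2,2): Delta=0.0000 Bond=0.0000
V0=65.4676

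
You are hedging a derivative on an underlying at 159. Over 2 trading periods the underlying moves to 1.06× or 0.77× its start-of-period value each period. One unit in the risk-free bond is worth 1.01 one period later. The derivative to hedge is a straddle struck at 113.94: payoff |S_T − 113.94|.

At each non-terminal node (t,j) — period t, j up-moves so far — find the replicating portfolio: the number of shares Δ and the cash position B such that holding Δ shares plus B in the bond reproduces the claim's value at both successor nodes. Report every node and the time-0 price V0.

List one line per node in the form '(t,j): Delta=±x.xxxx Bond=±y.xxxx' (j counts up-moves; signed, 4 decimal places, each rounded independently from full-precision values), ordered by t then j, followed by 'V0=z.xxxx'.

No-arbitrage ⇒ martingale measure with p* = (R−d)/(u−d) = 0.8276.
Payoff layer (t=2): V(2,0)=19.6689, V(2,1)=15.8358, V(2,2)=64.7124
Node (1,0) S=122.4300: V=(p*·15.8358+(1−p*)·19.6689)/1.01=16.3333; Δ=(15.8358−19.6689)/(129.7758−94.2711)=-0.1080; B=V−Δ·S=29.5509
Node (1,1) S=168.5400: V=(p*·64.7124+(1−p*)·15.8358)/1.01=55.7281; Δ=(64.7124−15.8358)/(178.6524−129.7758)=1.0000; B=V−Δ·S=-112.8119
Node (0,0) S=159.0000: V=(p*·55.7281+(1−p*)·16.3333)/1.01=48.4514; Δ=(55.7281−16.3333)/(168.5400−122.4300)=0.8544; B=V−Δ·S=-87.3926
The time-0 hedge costs 48.4514, which is the no-arbitrage price.

(0,0): Delta=0.8544 Bond=-87.3926
(1,0): Delta=-0.1080 Bond=29.5509
(1,1): Delta=1.0000 Bond=-112.8119
V0=48.4514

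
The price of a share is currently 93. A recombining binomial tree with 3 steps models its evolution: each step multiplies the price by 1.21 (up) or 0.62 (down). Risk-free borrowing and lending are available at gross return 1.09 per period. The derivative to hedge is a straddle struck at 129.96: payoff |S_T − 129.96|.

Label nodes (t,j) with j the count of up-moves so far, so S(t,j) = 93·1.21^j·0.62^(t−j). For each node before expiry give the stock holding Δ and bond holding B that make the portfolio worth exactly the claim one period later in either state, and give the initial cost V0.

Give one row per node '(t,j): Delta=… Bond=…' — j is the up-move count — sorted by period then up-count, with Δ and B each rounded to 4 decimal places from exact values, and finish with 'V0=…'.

Since d<R<u, set p* = (R−d)/(u−d) = 0.7966; price each node as the discounted p*-expectation of its children.
At expiry t=3: V(3,0)=107.7955, V(3,1)=86.7035, V(3,2)=45.5400, V(3,3)=34.7952
(2,0): S=35.7492. Δ = (V_up−V_dn)/(S_up−S_dn) = (86.7035−107.7955)/(43.2565−22.1645) = -1.0000. V = [p*·86.7035 + (1−p*)·107.7955]/1.09 = 83.4802. B = V − Δ·S = 119.2294.
(2,1): S=69.7686. Δ = (V_up−V_dn)/(S_up−S_dn) = (45.5400−86.7035)/(84.4200−43.2565) = -1.0000. V = [p*·45.5400 + (1−p*)·86.7035]/1.09 = 49.4608. B = V − Δ·S = 119.2294.
(2,2): S=136.1613. Δ = (V_up−V_dn)/(S_up−S_dn) = (34.7952−45.5400)/(164.7552−84.4200) = -0.1337. V = [p*·34.7952 + (1−p*)·45.5400]/1.09 = 33.9271. B = V − Δ·S = 52.1387.
(1,0): S=57.6600. Δ = (V_up−V_dn)/(S_up−S_dn) = (49.4608−83.4802)/(69.7686−35.7492) = -1.0000. V = [p*·49.4608 + (1−p*)·83.4802]/1.09 = 51.7247. B = V − Δ·S = 109.3847.
(1,1): S=112.5300. Δ = (V_up−V_dn)/(S_up−S_dn) = (33.9271−49.4608)/(136.1613−69.7686) = -0.2340. V = [p*·33.9271 + (1−p*)·49.4608]/1.09 = 34.0243. B = V − Δ·S = 60.3525.
(0,0): S=93.0000. Δ = (V_up−V_dn)/(S_up−S_dn) = (34.0243−51.7247)/(112.5300−57.6600) = -0.3226. V = [p*·34.0243 + (1−p*)·51.7247]/1.09 = 34.5178. B = V − Δ·S = 64.5185.
Self-financing check: at every node Δ·S+B equals the discounted successor values.

(0,0): Delta=-0.3226 Bond=64.5185
(1,0): Delta=-1.0000 Bond=109.3847
(1,1): Delta=-0.2340 Bond=60.3525
(2,0): Delta=-1.0000 Bond=119.2294
(2,1): Delta=-1.0000 Bond=119.2294
(2,2): Delta=-0.1337 Bond=52.1387
V0=34.5178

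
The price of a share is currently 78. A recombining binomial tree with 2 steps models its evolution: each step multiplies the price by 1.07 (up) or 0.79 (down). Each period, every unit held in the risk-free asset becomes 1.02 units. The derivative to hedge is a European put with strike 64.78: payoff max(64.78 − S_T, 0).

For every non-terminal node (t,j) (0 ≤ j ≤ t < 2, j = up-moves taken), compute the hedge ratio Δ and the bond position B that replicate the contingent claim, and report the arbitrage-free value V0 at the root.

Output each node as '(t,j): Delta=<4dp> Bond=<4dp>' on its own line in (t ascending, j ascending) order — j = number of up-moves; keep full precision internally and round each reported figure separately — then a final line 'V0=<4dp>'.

(0,0): Delta=-0.1291 Bond=10.5601
(1,0): Delta=-0.9332 Bond=60.3194
(1,1): Delta=0.0000 Bond=0.0000
V0=0.4935

Under the risk-neutral measure, an up-move has probability p* = (R−d)/(u−d) = 0.8214 and values discount at R = 1.02.
At expiry t=2: V(2,0)=16.1002, V(2,1)=0.0000, V(2,2)=0.0000
Node (1,0) S=61.6200: V=(p*·0.0000+(1−p*)·16.1002)/1.02=2.8187; Δ=(0.0000−16.1002)/(65.9334−48.6798)=-0.9332; B=V−Δ·S=60.3194
Node (1,1) S=83.4600: V=(p*·0.0000+(1−p*)·0.0000)/1.02=0.0000; Δ=(0.0000−0.0000)/(89.3022−65.9334)=0.0000; B=V−Δ·S=0.0000
Node (0,0) S=78.0000: V=(p*·0.0000+(1−p*)·2.8187)/1.02=0.4935; Δ=(0.0000−2.8187)/(83.4600−61.6200)=-0.1291; B=V−Δ·S=10.5601
Self-financing check: at every node Δ·S+B equals the discounted successor values.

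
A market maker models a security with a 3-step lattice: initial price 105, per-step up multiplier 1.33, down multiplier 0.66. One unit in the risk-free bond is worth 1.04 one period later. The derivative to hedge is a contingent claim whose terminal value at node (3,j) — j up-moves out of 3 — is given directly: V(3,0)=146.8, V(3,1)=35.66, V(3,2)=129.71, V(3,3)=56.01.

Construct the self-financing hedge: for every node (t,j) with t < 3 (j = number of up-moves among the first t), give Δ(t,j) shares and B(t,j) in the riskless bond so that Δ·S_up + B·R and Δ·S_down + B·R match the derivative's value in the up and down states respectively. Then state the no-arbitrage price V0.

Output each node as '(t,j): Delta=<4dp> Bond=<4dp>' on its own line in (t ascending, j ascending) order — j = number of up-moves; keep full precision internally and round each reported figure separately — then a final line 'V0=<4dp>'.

(0,0): Delta=0.0216 Bond=75.6648
(1,0): Delta=0.1084 Bond=72.6767
(1,1): Delta=-0.0112 Bond=83.2815
(2,0): Delta=-3.6268 Bond=246.4242
(2,1): Delta=1.5230 Bond=-54.7945
(2,2): Delta=-0.5922 Bond=194.5288
V0=77.9379

No-arbitrage ⇒ martingale measure with p* = (R−d)/(u−d) = 0.5672.
At expiry t=3: V(3,0)=146.8000, V(3,1)=35.6600, V(3,2)=129.7100, V(3,3)=56.0100
Node (2,0) S=45.7380: V=(p*·35.6600+(1−p*)·146.8000)/1.04=80.5436; Δ=(35.6600−146.8000)/(60.8315−30.1871)=-3.6268; B=V−Δ·S=246.4242
Node (2,1) S=92.1690: V=(p*·129.7100+(1−p*)·35.6600)/1.04=85.5786; Δ=(129.7100−35.6600)/(122.5848−60.8315)=1.5230; B=V−Δ·S=-54.7945
Node (2,2) S=185.7345: V=(p*·56.0100+(1−p*)·129.7100)/1.04=84.5288; Δ=(56.0100−129.7100)/(247.0269−122.5848)=-0.5922; B=V−Δ·S=194.5288
Node (1,0) S=69.3000: V=(p*·85.5786+(1−p*)·80.5436)/1.04=80.1916; Δ=(85.5786−80.5436)/(92.1690−45.7380)=0.1084; B=V−Δ·S=72.6767
Node (1,1) S=139.6500: V=(p*·84.5288+(1−p*)·85.5786)/1.04=81.7147; Δ=(84.5288−85.5786)/(185.7345−92.1690)=-0.0112; B=V−Δ·S=83.2815
Node (0,0) S=105.0000: V=(p*·81.7147+(1−p*)·80.1916)/1.04=77.9379; Δ=(81.7147−80.1916)/(139.6500−69.3000)=0.0216; B=V−Δ·S=75.6648
The time-0 hedge costs 77.9379, which is the no-arbitrage price.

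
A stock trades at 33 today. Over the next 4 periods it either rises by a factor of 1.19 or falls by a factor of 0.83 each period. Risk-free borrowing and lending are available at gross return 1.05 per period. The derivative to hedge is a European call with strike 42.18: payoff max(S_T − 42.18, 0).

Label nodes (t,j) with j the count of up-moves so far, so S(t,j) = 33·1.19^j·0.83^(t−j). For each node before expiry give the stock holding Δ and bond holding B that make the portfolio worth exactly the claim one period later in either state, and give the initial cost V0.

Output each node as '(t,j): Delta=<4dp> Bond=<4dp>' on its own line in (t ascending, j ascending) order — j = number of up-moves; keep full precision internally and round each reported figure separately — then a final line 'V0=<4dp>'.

Risk-neutral probability p* = (R−d)/(u−d) = (1.05−0.83)/(1.19−0.83) = 0.6111.
Payoff layer (t=4): V(4,0)=0.0000, V(4,1)=0.0000, V(4,2)=0.0000, V(4,3)=3.9765, V(4,4)=23.9962
(3,0): S=18.8690. Δ = (V_up−V_dn)/(S_up−S_dn) = (0.0000−0.0000)/(22.4541−15.6612) = 0.0000. V = [p*·0.0000 + (1−p*)·0.0000]/1.05 = 0.0000. B = V − Δ·S = 0.0000.
(3,1): S=27.0531. Δ = (V_up−V_dn)/(S_up−S_dn) = (0.0000−0.0000)/(32.1932−22.4541) = 0.0000. V = [p*·0.0000 + (1−p*)·0.0000]/1.05 = 0.0000. B = V − Δ·S = 0.0000.
(3,2): S=38.7870. Δ = (V_up−V_dn)/(S_up−S_dn) = (3.9765−0.0000)/(46.1565−32.1932) = 0.2848. V = [p*·3.9765 + (1−p*)·0.0000]/1.05 = 2.3144. B = V − Δ·S = -8.7315.
(3,3): S=55.6102. Δ = (V_up−V_dn)/(S_up−S_dn) = (23.9962−3.9765)/(66.1762−46.1565) = 1.0000. V = [p*·23.9962 + (1−p*)·3.9765]/1.05 = 15.4388. B = V − Δ·S = -40.1714.
(2,0): S=22.7337. Δ = (V_up−V_dn)/(S_up−S_dn) = (0.0000−0.0000)/(27.0531−18.8690) = 0.0000. V = [p*·0.0000 + (1−p*)·0.0000]/1.05 = 0.0000. B = V − Δ·S = 0.0000.
(2,1): S=32.5941. Δ = (V_up−V_dn)/(S_up−S_dn) = (2.3144−0.0000)/(38.7870−27.0531) = 0.1972. V = [p*·2.3144 + (1−p*)·0.0000]/1.05 = 1.3470. B = V − Δ·S = -5.0818.
(2,2): S=46.7313. Δ = (V_up−V_dn)/(S_up−S_dn) = (15.4388−2.3144)/(55.6102−38.7870) = 0.7801. V = [p*·15.4388 + (1−p*)·2.3144]/1.05 = 9.8427. B = V − Δ·S = -26.6141.
(1,0): S=27.3900. Δ = (V_up−V_dn)/(S_up−S_dn) = (1.3470−0.0000)/(32.5941−22.7337) = 0.1366. V = [p*·1.3470 + (1−p*)·0.0000]/1.05 = 0.7840. B = V − Δ·S = -2.9577.
(1,1): S=39.2700. Δ = (V_up−V_dn)/(S_up−S_dn) = (9.8427−1.3470)/(46.7313−32.5941) = 0.6009. V = [p*·9.8427 + (1−p*)·1.3470]/1.05 = 6.2275. B = V − Δ·S = -17.3718.
(0,0): S=33.0000. Δ = (V_up−V_dn)/(S_up−S_dn) = (6.2275−0.7840)/(39.2700−27.3900) = 0.4582. V = [p*·6.2275 + (1−p*)·0.7840]/1.05 = 3.9148. B = V − Δ·S = -11.2060.
Root portfolio cost Δ·33+B reproduces V0=3.9148.

(0,0): Delta=0.4582 Bond=-11.2060
(1,0): Delta=0.1366 Bond=-2.9577
(1,1): Delta=0.6009 Bond=-17.3718
(2,0): Delta=0.0000 Bond=0.0000
(2,1): Delta=0.1972 Bond=-5.0818
(2,2): Delta=0.7801 Bond=-26.6141
(3,0): Delta=0.0000 Bond=0.0000
(3,1): Delta=0.0000 Bond=0.0000
(3,2): Delta=0.2848 Bond=-8.7315
(3,3): Delta=1.0000 Bond=-40.1714
V0=3.9148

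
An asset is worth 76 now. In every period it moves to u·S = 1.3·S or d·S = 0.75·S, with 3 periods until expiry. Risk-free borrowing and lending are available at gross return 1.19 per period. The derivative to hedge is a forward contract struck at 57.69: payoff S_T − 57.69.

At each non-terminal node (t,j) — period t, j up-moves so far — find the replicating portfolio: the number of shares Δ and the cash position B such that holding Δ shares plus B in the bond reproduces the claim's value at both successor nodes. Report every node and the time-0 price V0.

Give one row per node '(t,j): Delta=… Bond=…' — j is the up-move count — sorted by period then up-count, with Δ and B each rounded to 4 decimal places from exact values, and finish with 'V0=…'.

(0,0): Delta=1.0000 Bond=-34.2342
(1,0): Delta=1.0000 Bond=-40.7386
(1,1): Delta=1.0000 Bond=-40.7386
(2,0): Delta=1.0000 Bond=-48.4790
(2,1): Delta=1.0000 Bond=-48.4790
(2,2): Delta=1.0000 Bond=-48.4790
V0=41.7658

No-arbitrage ⇒ martingale measure with p* = (R−d)/(u−d) = 0.8000.
Payoff layer (t=3): V(3,0)=-25.6275, V(3,1)=-2.1150, V(3,2)=38.6400, V(3,3)=109.2820
Node (2,0) S=42.7500: V=(p*·-2.1150+(1−p*)·-25.6275)/1.19=-5.7290; Δ=(-2.1150−-25.6275)/(55.5750−32.0625)=1.0000; B=V−Δ·S=-48.4790
Node (2,1) S=74.1000: V=(p*·38.6400+(1−p*)·-2.1150)/1.19=25.6210; Δ=(38.6400−-2.1150)/(96.3300−55.5750)=1.0000; B=V−Δ·S=-48.4790
Node (2,2) S=128.4400: V=(p*·109.2820+(1−p*)·38.6400)/1.19=79.9610; Δ=(109.2820−38.6400)/(166.9720−96.3300)=1.0000; B=V−Δ·S=-48.4790
Node (1,0) S=57.0000: V=(p*·25.6210+(1−p*)·-5.7290)/1.19=16.2614; Δ=(25.6210−-5.7290)/(74.1000−42.7500)=1.0000; B=V−Δ·S=-40.7386
Node (1,1) S=98.8000: V=(p*·79.9610+(1−p*)·25.6210)/1.19=58.0614; Δ=(79.9610−25.6210)/(128.4400−74.1000)=1.0000; B=V−Δ·S=-40.7386
Node (0,0) S=76.0000: V=(p*·58.0614+(1−p*)·16.2614)/1.19=41.7658; Δ=(58.0614−16.2614)/(98.8000−57.0000)=1.0000; B=V−Δ·S=-34.2342
Check: Δ(0,0)·S0 + B(0,0) = 41.7658 = V0.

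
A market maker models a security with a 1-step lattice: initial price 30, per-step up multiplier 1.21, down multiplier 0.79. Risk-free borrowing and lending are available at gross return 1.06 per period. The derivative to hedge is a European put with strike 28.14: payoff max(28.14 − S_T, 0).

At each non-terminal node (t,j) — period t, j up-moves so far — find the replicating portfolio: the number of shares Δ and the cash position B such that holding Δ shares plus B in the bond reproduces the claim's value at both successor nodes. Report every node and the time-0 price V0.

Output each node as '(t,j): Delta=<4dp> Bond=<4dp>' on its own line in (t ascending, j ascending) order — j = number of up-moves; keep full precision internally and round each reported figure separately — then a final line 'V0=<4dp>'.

Since d<R<u, set p* = (R−d)/(u−d) = 0.6429; price each node as the discounted p*-expectation of its children.
Payoff layer (t=1): V(1,0)=4.4400, V(1,1)=0.0000
  t=0,j=0: stock 30.0000 → up 36.3000 (V=0.0000), down 23.7000 (V=4.4400). Price 1.4960; hedge Δ=-0.3524, bond B=12.0674.
Each (Δ,B) replicates both successor values, so the strategy is self-financing and V0 is arbitrage-free.

(0,0): Delta=-0.3524 Bond=12.0674
V0=1.4960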